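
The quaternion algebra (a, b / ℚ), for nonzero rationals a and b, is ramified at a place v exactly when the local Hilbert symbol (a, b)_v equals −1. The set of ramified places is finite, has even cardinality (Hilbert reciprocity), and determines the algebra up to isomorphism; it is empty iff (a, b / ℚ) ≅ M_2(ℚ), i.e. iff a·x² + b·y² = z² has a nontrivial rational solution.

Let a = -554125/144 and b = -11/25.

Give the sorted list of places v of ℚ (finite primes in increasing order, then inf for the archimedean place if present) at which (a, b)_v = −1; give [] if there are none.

Mod squares: a ≡ -22165, b ≡ -11. Check v ∈ {∞, 2, 3, 5, 11, 13, 31}.
v=13: a=13^1·(≡2), b=13^0·(≡11) mod 13; (2|13)=-1, (11|13)=-1; (−1)^{1·0·6}·(-1)^0·(-1)^1 = -1.
v=31: a=31^1·(≡13), b=31^0·(≡7) mod 31; (13|31)=-1, (7|31)=+1; (−1)^{1·0·15}·(-1)^0·(+1)^1 = +1.
v=5: a=5^3·(≡3), b=5^-2·(≡4) mod 5; (3|5)=-1, (4|5)=+1; (−1)^{3·-2·2}·(-1)^-2·(+1)^3 = +1.
v=∞: -22165 < 0 and -11 < 0  ⇒  (a,b)_∞ = -1.
v=3: a=3^-2·(≡2), b=3^0·(≡1) mod 3; (2|3)=-1, (1|3)=+1; (−1)^{-2·0·1}·(-1)^0·(+1)^-2 = +1.
v=2: v_2(a)=-4, v_2(b)=0; units ≡ 3, 5 (mod 8); ε·ε+αω+βω = 1·0+-4·1+0·1 ≡ 0  ⇒  (a,b)_2 = +1.
v=11: a=11^1·(≡5), b=11^1·(≡7) mod 11; (5|11)=+1, (7|11)=-1; (−1)^{1·1·5}·(+1)^1·(-1)^1 = +1.
Ram(-22165, -11) = {13, ∞}; no ℚ_13-point on the conic.

[13, inf]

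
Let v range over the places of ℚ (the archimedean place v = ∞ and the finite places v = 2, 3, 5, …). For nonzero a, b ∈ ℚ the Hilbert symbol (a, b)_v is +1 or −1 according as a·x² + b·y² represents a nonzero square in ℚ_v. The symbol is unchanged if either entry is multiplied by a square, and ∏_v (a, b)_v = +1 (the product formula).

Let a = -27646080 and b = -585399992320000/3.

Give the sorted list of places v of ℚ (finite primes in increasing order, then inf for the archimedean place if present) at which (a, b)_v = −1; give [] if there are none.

[2, inf]

Mod squares: a ≡ -3570, b ≡ -66. Check v ∈ {∞, 2, 3, 5, 7, 11, 13, 17, 31}.
v=11: a=11^2·(≡1), b=11^1·(≡9) mod 11; (1|11)=+1, (9|11)=+1; (−1)^{2·1·5}·(+1)^1·(+1)^2 = +1.
v=∞: -3570 < 0 and -66 < 0  ⇒  (a,b)_∞ = -1.
v=3: a=3^1·(≡1), b=3^-1·(≡2) mod 3; (1|3)=+1, (2|3)=-1; (−1)^{1·-1·1}·(+1)^-1·(-1)^1 = +1.
v=31: a=31^0·(≡30), b=31^2·(≡6) mod 31; (30|31)=-1, (6|31)=-1; (−1)^{0·2·15}·(-1)^2·(-1)^0 = +1.
v=5: a=5^1·(≡4), b=5^4·(≡1) mod 5; (4|5)=+1, (1|5)=+1; (−1)^{1·4·2}·(+1)^4·(+1)^1 = +1.
v=7: a=7^1·(≡2), b=7^0·(≡1) mod 7; (2|7)=+1, (1|7)=+1; (−1)^{1·0·3}·(+1)^0·(+1)^1 = +1.
v=2: v_2(a)=7, v_2(b)=19; units ≡ 7, 7 (mod 8); ε·ε+αω+βω = 1·1+7·0+19·0 ≡ 1  ⇒  (a,b)_2 = -1.
v=17: a=17^1·(≡14), b=17^0·(≡15) mod 17; (14|17)=-1, (15|17)=+1; (−1)^{1·0·8}·(-1)^0·(+1)^1 = +1.
v=13: a=13^0·(≡6), b=13^2·(≡10) mod 13; (6|13)=-1, (10|13)=+1; (−1)^{0·2·6}·(-1)^2·(+1)^0 = +1.
|Ram(-3570, -66)| = 2, even; anisotropic at {2, ∞}.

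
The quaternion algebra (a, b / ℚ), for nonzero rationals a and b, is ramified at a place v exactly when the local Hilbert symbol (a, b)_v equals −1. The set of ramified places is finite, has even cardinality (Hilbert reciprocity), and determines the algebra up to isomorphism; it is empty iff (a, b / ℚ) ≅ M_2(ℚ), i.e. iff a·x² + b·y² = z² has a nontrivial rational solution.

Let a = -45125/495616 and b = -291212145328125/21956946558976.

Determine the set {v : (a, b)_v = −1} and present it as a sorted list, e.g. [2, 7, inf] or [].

[2, inf]

(a, b) ≡ (-5, -21) mod (ℚ^×)²; places V = {2, 3, 5, 7, 11, 13, 19, 31, ∞}.
(a,b)_11: α=-2, u≡2; β=-2, v≡3 (mod 11); (2|11)=-1, (3|11)=+1; sign (−1)^0·-1^-2·+1^-2 = +1.
(a,b)_19: α=2, u≡8; β=0, v≡7 (mod 19); (8|19)=-1, (7|19)=+1; sign (−1)^0·-1^0·+1^2 = +1.
(a,b)_5: α=3, u≡4; β=6, v≡4 (mod 5); (4|5)=+1, (4|5)=+1; sign (−1)^0·+1^6·+1^3 = +1.
(a,b)_2: α=-12, β=-30; u≡3, v≡3 (mod 8); ε(u)ε(v)=1·1, αω(v)=-12·1, βω(u)=-30·1; sum ≡ 1  ⇒  -1.
(a,b)_31: α=0, u≡12; β=6, v≡16 (mod 31); (12|31)=-1, (16|31)=+1; sign (−1)^0·-1^6·+1^0 = +1.
(a,b)_3: α=0, u≡1; β=1, v≡2 (mod 3); (1|3)=+1, (2|3)=-1; sign (−1)^0·+1^1·-1^0 = +1.
(a,b)_∞: sgn(-5)=−, sgn(-21)=−, so -1.
(a,b)_13: α=0, u≡6; β=-2, v≡2 (mod 13); (6|13)=-1, (2|13)=-1; sign (−1)^0·-1^-2·-1^0 = +1.
(a,b)_7: α=0, u≡2; β=1, v≡2 (mod 7); (2|7)=+1, (2|7)=+1; sign (−1)^0·+1^1·+1^0 = +1.
Ram(-5, -21) = {2, ∞}; no ℚ_2-point on the conic.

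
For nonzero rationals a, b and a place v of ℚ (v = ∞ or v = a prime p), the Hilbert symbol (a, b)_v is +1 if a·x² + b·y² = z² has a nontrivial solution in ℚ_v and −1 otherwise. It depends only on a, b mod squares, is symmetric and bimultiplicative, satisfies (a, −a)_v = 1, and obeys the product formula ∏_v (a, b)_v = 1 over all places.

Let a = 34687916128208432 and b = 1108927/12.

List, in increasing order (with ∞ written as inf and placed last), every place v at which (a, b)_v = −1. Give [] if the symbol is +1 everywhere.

(a, b) ≡ (1763, 3326781) mod (ℚ^×)²; places V = {2, 3, 17, 37, 41, 43, ∞}.
(a,b)_37: α=2, u≡14; β=1, v≡34 (mod 37); (14|37)=-1, (34|37)=+1; sign (−1)^0·-1^1·+1^2 = -1.
(a,b)_17: α=2, u≡3; β=1, v≡3 (mod 17); (3|17)=-1, (3|17)=-1; sign (−1)^0·-1^1·-1^2 = -1.
(a,b)_41: α=3, u≡37; β=1, v≡16 (mod 41); (37|41)=+1, (16|41)=+1; sign (−1)^0·+1^1·+1^3 = +1.
(a,b)_∞: sgn(1763)=+, sgn(3326781)=+, so +1.
(a,b)_2: α=4, β=-2; u≡3, v≡5 (mod 8); ε(u)ε(v)=1·0, αω(v)=4·1, βω(u)=-2·1; sum ≡ 0  ⇒  +1.
(a,b)_43: α=3, u≡41; β=1, v≡17 (mod 43); (41|43)=+1, (17|43)=+1; sign (−1)^1·+1^1·+1^3 = -1.
(a,b)_3: α=0, u≡2; β=-1, v≡1 (mod 3); (2|3)=-1, (1|3)=+1; sign (−1)^0·-1^-1·+1^0 = -1.
Ram(1763, 3326781) = {3, 17, 37, 43}; no ℚ_3-point on the conic.

[3, 17, 37, 43]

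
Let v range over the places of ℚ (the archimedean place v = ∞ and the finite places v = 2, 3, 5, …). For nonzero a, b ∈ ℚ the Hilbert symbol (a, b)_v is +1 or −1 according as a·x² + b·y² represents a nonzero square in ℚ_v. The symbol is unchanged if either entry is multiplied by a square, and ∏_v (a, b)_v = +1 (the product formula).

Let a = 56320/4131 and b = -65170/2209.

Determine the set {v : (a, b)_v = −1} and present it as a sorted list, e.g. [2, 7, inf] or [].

[2, 3, 7, 19]

(a, b) ≡ (2805, -1330) mod (ℚ^×)²; places V = {2, 3, 5, 7, 11, 17, 19, 47, ∞}.
(a,b)_17: α=-1, u≡10; β=0, v≡9 (mod 17); (10|17)=-1, (9|17)=+1; sign (−1)^0·-1^0·+1^-1 = +1.
(a,b)_∞: sgn(2805)=+, sgn(-1330)=−, so +1.
(a,b)_11: α=1, u≡10; β=0, v≡3 (mod 11); (10|11)=-1, (3|11)=+1; sign (−1)^0·-1^0·+1^1 = +1.
(a,b)_2: α=10, β=1; u≡5, v≡7 (mod 8); ε(u)ε(v)=0·1, αω(v)=10·0, βω(u)=1·1; sum ≡ 1  ⇒  -1.
(a,b)_7: α=0, u≡5; β=3, v≡5 (mod 7); (5|7)=-1, (5|7)=-1; sign (−1)^0·-1^3·-1^0 = -1.
(a,b)_47: α=0, u≡16; β=-2, v≡19 (mod 47); (16|47)=+1, (19|47)=-1; sign (−1)^0·+1^-2·-1^0 = +1.
(a,b)_5: α=1, u≡4; β=1, v≡4 (mod 5); (4|5)=+1, (4|5)=+1; sign (−1)^0·+1^1·+1^1 = +1.
(a,b)_19: α=0, u≡10; β=1, v≡17 (mod 19); (10|19)=-1, (17|19)=+1; sign (−1)^0·-1^1·+1^0 = -1.
(a,b)_3: α=-5, u≡2; β=0, v≡2 (mod 3); (2|3)=-1, (2|3)=-1; sign (−1)^0·-1^0·-1^-5 = -1.
|Ram(2805, -1330)| = 4, even; anisotropic at {2, 3, 7, 19}.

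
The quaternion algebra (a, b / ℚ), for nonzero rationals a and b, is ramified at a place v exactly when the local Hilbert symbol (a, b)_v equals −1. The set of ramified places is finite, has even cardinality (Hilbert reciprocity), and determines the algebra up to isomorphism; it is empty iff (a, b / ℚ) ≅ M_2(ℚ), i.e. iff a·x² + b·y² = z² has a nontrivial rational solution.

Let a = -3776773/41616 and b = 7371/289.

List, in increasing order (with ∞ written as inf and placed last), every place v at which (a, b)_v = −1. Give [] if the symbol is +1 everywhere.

[2, 13]

(a, b) ≡ (-13, 91) mod (ℚ^×)²; places V = {2, 3, 7, 11, 13, 17, ∞}.
(a,b)_∞: sgn(-13)=−, sgn(91)=+, so +1.
(a,b)_17: α=-2, u≡4; β=-2, v≡10 (mod 17); (4|17)=+1, (10|17)=-1; sign (−1)^0·+1^-2·-1^-2 = +1.
(a,b)_11: α=2, u≡9; β=0, v≡4 (mod 11); (9|11)=+1, (4|11)=+1; sign (−1)^0·+1^0·+1^2 = +1.
(a,b)_3: α=-2, u≡2; β=4, v≡1 (mod 3); (2|3)=-1, (1|3)=+1; sign (−1)^0·-1^4·+1^-2 = +1.
(a,b)_13: α=1, u≡1; β=1, v≡7 (mod 13); (1|13)=+1, (7|13)=-1; sign (−1)^0·+1^1·-1^1 = -1.
(a,b)_7: α=4, u≡2; β=1, v≡5 (mod 7); (2|7)=+1, (5|7)=-1; sign (−1)^0·+1^1·-1^4 = +1.
(a,b)_2: α=-4, β=0; u≡3, v≡3 (mod 8); ε(u)ε(v)=1·1, αω(v)=-4·1, βω(u)=0·1; sum ≡ 1  ⇒  -1.
Ram(-13, 91) = {2, 13}; no ℚ_2-point on the conic.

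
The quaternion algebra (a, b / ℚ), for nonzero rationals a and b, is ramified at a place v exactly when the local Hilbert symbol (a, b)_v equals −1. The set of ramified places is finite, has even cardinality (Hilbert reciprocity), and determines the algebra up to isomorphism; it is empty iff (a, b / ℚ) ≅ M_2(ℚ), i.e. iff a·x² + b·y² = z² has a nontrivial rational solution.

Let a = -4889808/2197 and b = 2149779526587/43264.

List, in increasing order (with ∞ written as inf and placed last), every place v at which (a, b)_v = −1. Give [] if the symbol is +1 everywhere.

[2, 7, 23, 29]

Mod squares: a ≡ -1001, b ≡ 139403. Check v ∈ {∞, 2, 3, 7, 11, 13, 17, 19, 23, 29}.
v=23: a=23^0·(≡7), b=23^1·(≡18) mod 23; (7|23)=-1, (18|23)=+1; (−1)^{0·1·11}·(-1)^1·(+1)^0 = -1.
v=19: a=19^0·(≡9), b=19^1·(≡13) mod 19; (9|19)=+1, (13|19)=-1; (−1)^{0·1·9}·(+1)^1·(-1)^0 = +1.
v=3: a=3^4·(≡1), b=3^2·(≡2) mod 3; (1|3)=+1, (2|3)=-1; (−1)^{4·2·1}·(+1)^2·(-1)^4 = +1.
v=7: a=7^3·(≡4), b=7^2·(≡3) mod 7; (4|7)=+1, (3|7)=-1; (−1)^{3·2·3}·(+1)^2·(-1)^3 = -1.
v=29: a=29^0·(≡21), b=29^1·(≡20) mod 29; (21|29)=-1, (20|29)=+1; (−1)^{0·1·14}·(-1)^1·(+1)^0 = -1.
v=17: a=17^0·(≡1), b=17^2·(≡6) mod 17; (1|17)=+1, (6|17)=-1; (−1)^{0·2·8}·(+1)^2·(-1)^0 = +1.
v=11: a=11^1·(≡6), b=11^3·(≡3) mod 11; (6|11)=-1, (3|11)=+1; (−1)^{1·3·5}·(-1)^3·(+1)^1 = +1.
v=13: a=13^-3·(≡12), b=13^-2·(≡12) mod 13; (12|13)=+1, (12|13)=+1; (−1)^{-3·-2·6}·(+1)^-2·(+1)^-3 = +1.
v=2: v_2(a)=4, v_2(b)=-8; units ≡ 7, 3 (mod 8); ε·ε+αω+βω = 1·1+4·1+-8·0 ≡ 1  ⇒  (a,b)_2 = -1.
v=∞: -1001 < 0 and 139403 > 0  ⇒  (a,b)_∞ = +1.
|Ram(-1001, 139403)| = 4, even; anisotropic at {2, 7, 23, 29}.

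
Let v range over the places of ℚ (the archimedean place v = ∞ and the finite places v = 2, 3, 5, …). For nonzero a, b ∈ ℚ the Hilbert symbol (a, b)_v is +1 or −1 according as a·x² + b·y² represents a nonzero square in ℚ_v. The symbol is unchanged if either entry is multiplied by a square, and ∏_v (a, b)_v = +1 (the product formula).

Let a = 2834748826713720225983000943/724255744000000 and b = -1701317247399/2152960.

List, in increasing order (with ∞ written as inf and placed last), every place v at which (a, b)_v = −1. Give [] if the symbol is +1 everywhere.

(a, b) ≡ (1463, -883190) mod (ℚ^×)²; places V = {2, 3, 5, 7, 11, 19, 29, 31, 37, ∞}.
(a,b)_29: α=-4, u≡28; β=-2, v≡28 (mod 29); (28|29)=+1, (28|29)=+1; sign (−1)^0·+1^-2·+1^-4 = +1.
(a,b)_5: α=-6, u≡3; β=-1, v≡3 (mod 5); (3|5)=-1, (3|5)=-1; sign (−1)^0·-1^-1·-1^-6 = -1.
(a,b)_∞: sgn(1463)=+, sgn(-883190)=−, so +1.
(a,b)_19: α=5, u≡4; β=2, v≡1 (mod 19); (4|19)=+1, (1|19)=+1; sign (−1)^0·+1^2·+1^5 = +1.
(a,b)_7: α=7, u≡6; β=3, v≡3 (mod 7); (6|7)=-1, (3|7)=-1; sign (−1)^1·-1^3·-1^7 = -1.
(a,b)_11: α=5, u≡9; β=3, v≡6 (mod 11); (9|11)=+1, (6|11)=-1; sign (−1)^1·+1^3·-1^5 = +1.
(a,b)_2: α=-16, β=-9; u≡7, v≡5 (mod 8); ε(u)ε(v)=1·0, αω(v)=-16·1, βω(u)=-9·0; sum ≡ 0  ⇒  +1.
(a,b)_37: α=2, u≡14; β=1, v≡31 (mod 37); (14|37)=-1, (31|37)=-1; sign (−1)^0·-1^1·-1^2 = -1.
(a,b)_3: α=8, u≡2; β=2, v≡1 (mod 3); (2|3)=-1, (1|3)=+1; sign (−1)^0·-1^2·+1^8 = +1.
(a,b)_31: α=2, u≡21; β=1, v≡29 (mod 31); (21|31)=-1, (29|31)=-1; sign (−1)^0·-1^1·-1^2 = -1.
|Ram(1463, -883190)| = 4, even; anisotropic at {5, 7, 31, 37}.

[5, 7, 31, 37]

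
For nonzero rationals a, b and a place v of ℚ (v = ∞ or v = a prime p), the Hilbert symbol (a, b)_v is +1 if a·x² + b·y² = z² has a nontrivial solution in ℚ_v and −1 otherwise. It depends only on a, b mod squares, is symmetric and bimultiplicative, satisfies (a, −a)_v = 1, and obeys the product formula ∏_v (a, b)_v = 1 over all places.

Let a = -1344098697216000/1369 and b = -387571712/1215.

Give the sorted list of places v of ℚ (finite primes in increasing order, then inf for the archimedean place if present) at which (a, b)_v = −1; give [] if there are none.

[2, 5, 23, inf]

Mod squares: a ≡ -5865, b ≡ -11730. Check v ∈ {∞, 2, 3, 5, 11, 17, 23, 37}.
v=17: a=17^3·(≡6), b=17^1·(≡3) mod 17; (6|17)=-1, (3|17)=-1; (−1)^{3·1·8}·(-1)^1·(-1)^3 = +1.
v=37: a=37^-2·(≡13), b=37^0·(≡7) mod 37; (13|37)=-1, (7|37)=+1; (−1)^{-2·0·18}·(-1)^0·(+1)^-2 = +1.
v=∞: -5865 < 0 and -11730 < 0  ⇒  (a,b)_∞ = -1.
v=3: a=3^1·(≡1), b=3^-5·(≡2) mod 3; (1|3)=+1, (2|3)=-1; (−1)^{1·-5·1}·(+1)^-5·(-1)^1 = +1.
v=23: a=23^1·(≡7), b=23^1·(≡10) mod 23; (7|23)=-1, (10|23)=-1; (−1)^{1·1·11}·(-1)^1·(-1)^1 = -1.
v=2: v_2(a)=18, v_2(b)=13; units ≡ 7, 7 (mod 8); ε·ε+αω+βω = 1·1+18·0+13·0 ≡ 1  ⇒  (a,b)_2 = -1.
v=11: a=11^2·(≡9), b=11^2·(≡8) mod 11; (9|11)=+1, (8|11)=-1; (−1)^{2·2·5}·(+1)^2·(-1)^2 = +1.
v=5: a=5^3·(≡3), b=5^-1·(≡1) mod 5; (3|5)=-1, (1|5)=+1; (−1)^{3·-1·2}·(-1)^-1·(+1)^3 = -1.
(-5865, -11730 / ℚ) ramifies at {2, 5, 23, ∞}: a division algebra.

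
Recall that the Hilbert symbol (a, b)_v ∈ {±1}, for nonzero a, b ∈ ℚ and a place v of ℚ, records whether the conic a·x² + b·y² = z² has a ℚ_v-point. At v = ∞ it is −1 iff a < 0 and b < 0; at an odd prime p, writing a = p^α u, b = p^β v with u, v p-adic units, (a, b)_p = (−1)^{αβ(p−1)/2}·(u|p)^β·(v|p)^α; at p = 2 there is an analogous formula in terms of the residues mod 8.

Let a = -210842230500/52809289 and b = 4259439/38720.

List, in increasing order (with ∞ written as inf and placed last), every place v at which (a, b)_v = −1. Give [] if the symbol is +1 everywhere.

(a, b) ≡ (-72105, 6555) mod (ℚ^×)²; places V = {2, 3, 5, 11, 13, 19, 23, 43, ∞}.
(a,b)_43: α=-2, u≡38; β=0, v≡8 (mod 43); (38|43)=+1, (8|43)=-1; sign (−1)^0·+1^0·-1^-2 = +1.
(a,b)_13: α=-4, u≡7; β=0, v≡9 (mod 13); (7|13)=-1, (9|13)=+1; sign (−1)^0·-1^0·+1^-4 = +1.
(a,b)_∞: sgn(-72105)=−, sgn(6555)=+, so +1.
(a,b)_5: α=3, u≡4; β=-1, v≡1 (mod 5); (4|5)=+1, (1|5)=+1; sign (−1)^0·+1^-1·+1^3 = +1.
(a,b)_3: α=5, u≡1; β=3, v≡1 (mod 3); (1|3)=+1, (1|3)=+1; sign (−1)^1·+1^3·+1^5 = -1.
(a,b)_2: α=2, β=-6; u≡7, v≡3 (mod 8); ε(u)ε(v)=1·1, αω(v)=2·1, βω(u)=-6·0; sum ≡ 1  ⇒  -1.
(a,b)_11: α=1, u≡5; β=-2, v≡8 (mod 11); (5|11)=+1, (8|11)=-1; sign (−1)^0·+1^-2·-1^1 = -1.
(a,b)_23: α=1, u≡12; β=1, v≡6 (mod 23); (12|23)=+1, (6|23)=+1; sign (−1)^1·+1^1·+1^1 = -1.
(a,b)_19: α=3, u≡6; β=3, v≡3 (mod 19); (6|19)=+1, (3|19)=-1; sign (−1)^1·+1^3·-1^3 = +1.
|Ram(-72105, 6555)| = 4, even; anisotropic at {2, 3, 11, 23}.

[2, 3, 11, 23]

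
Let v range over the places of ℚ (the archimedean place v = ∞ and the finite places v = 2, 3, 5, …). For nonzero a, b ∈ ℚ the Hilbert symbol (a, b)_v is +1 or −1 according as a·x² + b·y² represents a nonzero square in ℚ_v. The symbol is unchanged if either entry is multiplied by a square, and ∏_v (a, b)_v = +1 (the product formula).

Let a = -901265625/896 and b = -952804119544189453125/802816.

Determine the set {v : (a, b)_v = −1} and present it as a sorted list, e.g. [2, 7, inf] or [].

[2, 7, 23, inf]

Mod squares: a ≡ -89726, b ≡ -1173. Check v ∈ {∞, 2, 3, 5, 7, 13, 17, 23, 29}.
v=∞: -89726 < 0 and -1173 < 0  ⇒  (a,b)_∞ = -1.
v=29: a=29^1·(≡24), b=29^2·(≡23) mod 29; (24|29)=+1, (23|29)=+1; (−1)^{1·2·14}·(+1)^2·(+1)^1 = +1.
v=2: v_2(a)=-7, v_2(b)=-14; units ≡ 1, 3 (mod 8); ε·ε+αω+βω = 0·1+-7·1+-14·0 ≡ 1  ⇒  (a,b)_2 = -1.
v=7: a=7^-1·(≡3), b=7^-2·(≡6) mod 7; (3|7)=-1, (6|7)=-1; (−1)^{-1·-2·3}·(-1)^-2·(-1)^-1 = -1.
v=17: a=17^1·(≡4), b=17^3·(≡1) mod 17; (4|17)=+1, (1|17)=+1; (−1)^{1·3·8}·(+1)^3·(+1)^1 = +1.
v=3: a=3^2·(≡1), b=3^5·(≡2) mod 3; (1|3)=+1, (2|3)=-1; (−1)^{2·5·1}·(+1)^5·(-1)^2 = +1.
v=5: a=5^6·(≡4), b=5^12·(≡2) mod 5; (4|5)=+1, (2|5)=-1; (−1)^{6·12·2}·(+1)^12·(-1)^6 = +1.
v=23: a=23^0·(≡22), b=23^1·(≡18) mod 23; (22|23)=-1, (18|23)=+1; (−1)^{0·1·11}·(-1)^1·(+1)^0 = -1.
v=13: a=13^1·(≡9), b=13^2·(≡4) mod 13; (9|13)=+1, (4|13)=+1; (−1)^{1·2·6}·(+1)^2·(+1)^1 = +1.
Ram(-89726, -1173) = {2, 7, 23, ∞}; no ℚ_2-point on the conic.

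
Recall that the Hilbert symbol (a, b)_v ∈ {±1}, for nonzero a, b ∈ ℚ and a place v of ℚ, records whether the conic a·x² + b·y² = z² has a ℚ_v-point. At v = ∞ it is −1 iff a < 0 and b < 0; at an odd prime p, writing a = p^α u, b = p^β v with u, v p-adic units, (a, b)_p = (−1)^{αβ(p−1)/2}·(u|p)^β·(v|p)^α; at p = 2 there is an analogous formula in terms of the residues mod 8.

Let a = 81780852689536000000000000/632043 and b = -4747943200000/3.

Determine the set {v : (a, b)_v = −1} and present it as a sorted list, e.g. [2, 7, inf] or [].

(a, b) ≡ (462, -15015) mod (ℚ^×)²; places V = {2, 3, 5, 7, 11, 13, 17, ∞}.
(a,b)_∞: sgn(462)=+, sgn(-15015)=−, so +1.
(a,b)_13: α=4, u≡8; β=1, v≡2 (mod 13); (8|13)=-1, (2|13)=-1; sign (−1)^0·-1^1·-1^4 = -1.
(a,b)_11: α=3, u≡4; β=3, v≡7 (mod 11); (4|11)=+1, (7|11)=-1; sign (−1)^1·+1^3·-1^3 = +1.
(a,b)_2: α=19, β=8; u≡7, v≡1 (mod 8); ε(u)ε(v)=1·0, αω(v)=19·0, βω(u)=8·0; sum ≡ 0  ⇒  +1.
(a,b)_5: α=12, u≡2; β=5, v≡2 (mod 5); (2|5)=-1, (2|5)=-1; sign (−1)^0·-1^5·-1^12 = -1.
(a,b)_3: α=-7, u≡1; β=-1, v≡2 (mod 3); (1|3)=+1, (2|3)=-1; sign (−1)^1·+1^-1·-1^-7 = +1.
(a,b)_7: α=5, u≡5; β=3, v≡4 (mod 7); (5|7)=-1, (4|7)=+1; sign (−1)^1·-1^3·+1^5 = +1.
(a,b)_17: α=-2, u≡7; β=0, v≡8 (mod 17); (7|17)=-1, (8|17)=+1; sign (−1)^0·-1^0·+1^-2 = +1.
|Ram(462, -15015)| = 2, even; anisotropic at {5, 13}.

[5, 13]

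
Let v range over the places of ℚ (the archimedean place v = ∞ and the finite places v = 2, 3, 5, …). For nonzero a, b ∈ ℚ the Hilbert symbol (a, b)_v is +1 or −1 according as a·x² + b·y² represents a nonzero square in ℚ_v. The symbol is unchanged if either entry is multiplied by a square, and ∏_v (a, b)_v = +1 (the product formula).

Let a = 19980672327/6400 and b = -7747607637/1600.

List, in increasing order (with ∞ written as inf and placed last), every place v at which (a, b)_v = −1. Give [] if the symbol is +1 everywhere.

Mod squares: a ≡ 5034183, b ≡ -264957. Check v ∈ {∞, 2, 3, 5, 7, 11, 19, 31, 37}.
v=31: a=31^1·(≡21), b=31^1·(≡25) mod 31; (21|31)=-1, (25|31)=+1; (−1)^{1·1·15}·(-1)^1·(+1)^1 = +1.
v=11: a=11^1·(≡9), b=11^1·(≡4) mod 11; (9|11)=+1, (4|11)=+1; (−1)^{1·1·5}·(+1)^1·(+1)^1 = -1.
v=3: a=3^5·(≡2), b=3^5·(≡1) mod 3; (2|3)=-1, (1|3)=+1; (−1)^{5·5·1}·(-1)^5·(+1)^5 = +1.
v=2: v_2(a)=-8, v_2(b)=-6; units ≡ 7, 3 (mod 8); ε·ε+αω+βω = 1·1+-8·1+-6·0 ≡ 1  ⇒  (a,b)_2 = -1.
v=37: a=37^1·(≡11), b=37^1·(≡29) mod 37; (11|37)=+1, (29|37)=-1; (−1)^{1·1·18}·(+1)^1·(-1)^1 = -1.
v=∞: 5034183 > 0 and -264957 < 0  ⇒  (a,b)_∞ = +1.
v=5: a=5^-2·(≡2), b=5^-2·(≡2) mod 5; (2|5)=-1, (2|5)=-1; (−1)^{-2·-2·2}·(-1)^-2·(-1)^-2 = +1.
v=19: a=19^1·(≡14), b=19^2·(≡7) mod 19; (14|19)=-1, (7|19)=+1; (−1)^{1·2·9}·(-1)^2·(+1)^1 = +1.
v=7: a=7^3·(≡6), b=7^1·(≡6) mod 7; (6|7)=-1, (6|7)=-1; (−1)^{3·1·3}·(-1)^1·(-1)^3 = -1.
(5034183, -264957 / ℚ) ramifies at {2, 7, 11, 37}: a division algebra.

[2, 7, 11, 37]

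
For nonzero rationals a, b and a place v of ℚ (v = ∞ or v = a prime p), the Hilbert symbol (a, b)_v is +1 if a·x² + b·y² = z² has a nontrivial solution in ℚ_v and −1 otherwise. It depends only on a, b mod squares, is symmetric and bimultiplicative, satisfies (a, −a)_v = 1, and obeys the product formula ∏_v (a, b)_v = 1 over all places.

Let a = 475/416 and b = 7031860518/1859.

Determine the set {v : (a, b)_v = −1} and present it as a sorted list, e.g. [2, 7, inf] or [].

[3, 11]

Mod squares: a ≡ 494, b ≡ 1122. Check v ∈ {∞, 2, 3, 5, 11, 13, 17, 19, 23}.
v=3: a=3^0·(≡2), b=3^1·(≡2) mod 3; (2|3)=-1, (2|3)=-1; (−1)^{0·1·1}·(-1)^1·(-1)^0 = -1.
v=17: a=17^0·(≡2), b=17^1·(≡15) mod 17; (2|17)=+1, (15|17)=+1; (−1)^{0·1·8}·(+1)^1·(+1)^0 = +1.
v=2: v_2(a)=-5, v_2(b)=1; units ≡ 7, 1 (mod 8); ε·ε+αω+βω = 1·0+-5·0+1·0 ≡ 0  ⇒  (a,b)_2 = +1.
v=∞: 494 > 0 and 1122 > 0  ⇒  (a,b)_∞ = +1.
v=11: a=11^0·(≡10), b=11^-1·(≡3) mod 11; (10|11)=-1, (3|11)=+1; (−1)^{0·-1·5}·(-1)^-1·(+1)^0 = -1.
v=19: a=19^1·(≡16), b=19^4·(≡7) mod 19; (16|19)=+1, (7|19)=+1; (−1)^{1·4·9}·(+1)^4·(+1)^1 = +1.
v=13: a=13^-1·(≡12), b=13^-2·(≡3) mod 13; (12|13)=+1, (3|13)=+1; (−1)^{-1·-2·6}·(+1)^-2·(+1)^-1 = +1.
v=5: a=5^2·(≡4), b=5^0·(≡2) mod 5; (4|5)=+1, (2|5)=-1; (−1)^{2·0·2}·(+1)^0·(-1)^2 = +1.
v=23: a=23^0·(≡19), b=23^2·(≡4) mod 23; (19|23)=-1, (4|23)=+1; (−1)^{0·2·11}·(-1)^2·(+1)^0 = +1.
Ram(494, 1122) = {3, 11}; no ℚ_3-point on the conic.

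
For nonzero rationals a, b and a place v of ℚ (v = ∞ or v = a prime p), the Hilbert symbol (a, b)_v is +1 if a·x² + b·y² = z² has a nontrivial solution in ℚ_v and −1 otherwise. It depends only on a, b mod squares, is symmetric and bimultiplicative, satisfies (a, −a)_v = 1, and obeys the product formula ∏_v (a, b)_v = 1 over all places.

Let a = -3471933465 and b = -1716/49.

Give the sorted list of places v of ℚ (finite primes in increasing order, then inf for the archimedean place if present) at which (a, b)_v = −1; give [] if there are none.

Mod squares: a ≡ -385, b ≡ -429. Check v ∈ {∞, 2, 3, 5, 7, 11, 13}.
v=∞: -385 < 0 and -429 < 0  ⇒  (a,b)_∞ = -1.
v=5: a=5^1·(≡2), b=5^0·(≡1) mod 5; (2|5)=-1, (1|5)=+1; (−1)^{1·0·2}·(-1)^0·(+1)^1 = +1.
v=3: a=3^2·(≡2), b=3^1·(≡1) mod 3; (2|3)=-1, (1|3)=+1; (−1)^{2·1·1}·(-1)^1·(+1)^2 = -1.
v=13: a=13^2·(≡6), b=13^1·(≡5) mod 13; (6|13)=-1, (5|13)=-1; (−1)^{2·1·6}·(-1)^1·(-1)^2 = -1.
v=2: v_2(a)=0, v_2(b)=2; units ≡ 7, 3 (mod 8); ε·ε+αω+βω = 1·1+0·1+2·0 ≡ 1  ⇒  (a,b)_2 = -1.
v=11: a=11^3·(≡3), b=11^1·(≡4) mod 11; (3|11)=+1, (4|11)=+1; (−1)^{3·1·5}·(+1)^1·(+1)^3 = -1.
v=7: a=7^3·(≡4), b=7^-2·(≡6) mod 7; (4|7)=+1, (6|7)=-1; (−1)^{3·-2·3}·(+1)^-2·(-1)^3 = -1.
|Ram(-385, -429)| = 6, even; anisotropic at {2, 3, 7, 11, 13, ∞}.

[2, 3, 7, 11, 13, inf]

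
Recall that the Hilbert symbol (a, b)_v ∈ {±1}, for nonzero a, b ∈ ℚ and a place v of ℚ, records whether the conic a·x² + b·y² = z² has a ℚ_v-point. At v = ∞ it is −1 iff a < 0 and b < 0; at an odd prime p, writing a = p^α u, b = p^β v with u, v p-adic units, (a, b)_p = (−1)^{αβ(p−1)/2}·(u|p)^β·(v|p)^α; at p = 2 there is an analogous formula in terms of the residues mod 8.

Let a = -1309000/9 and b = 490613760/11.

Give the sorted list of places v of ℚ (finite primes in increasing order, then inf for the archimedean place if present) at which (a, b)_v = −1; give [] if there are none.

[7, 17]

(a, b) ≡ (-13090, 385) mod (ℚ^×)²; places V = {2, 3, 5, 7, 11, 13, 17, ∞}.
(a,b)_13: α=0, u≡1; β=2, v≡8 (mod 13); (1|13)=+1, (8|13)=-1; sign (−1)^0·+1^2·-1^0 = +1.
(a,b)_17: α=1, u≡3; β=0, v≡3 (mod 17); (3|17)=-1, (3|17)=-1; sign (−1)^0·-1^0·-1^1 = -1.
(a,b)_∞: sgn(-13090)=−, sgn(385)=+, so +1.
(a,b)_3: α=-2, u≡2; β=4, v≡1 (mod 3); (2|3)=-1, (1|3)=+1; sign (−1)^0·-1^4·+1^-2 = +1.
(a,b)_7: α=1, u≡6; β=1, v≡3 (mod 7); (6|7)=-1, (3|7)=-1; sign (−1)^1·-1^1·-1^1 = -1.
(a,b)_11: α=1, u≡1; β=-1, v≡10 (mod 11); (1|11)=+1, (10|11)=-1; sign (−1)^1·+1^-1·-1^1 = +1.
(a,b)_5: α=3, u≡2; β=1, v≡2 (mod 5); (2|5)=-1, (2|5)=-1; sign (−1)^0·-1^1·-1^3 = +1.
(a,b)_2: α=3, β=10; u≡7, v≡1 (mod 8); ε(u)ε(v)=1·0, αω(v)=3·0, βω(u)=10·0; sum ≡ 0  ⇒  +1.
(-13090, 385 / ℚ) ramifies at {7, 17}: a division algebra.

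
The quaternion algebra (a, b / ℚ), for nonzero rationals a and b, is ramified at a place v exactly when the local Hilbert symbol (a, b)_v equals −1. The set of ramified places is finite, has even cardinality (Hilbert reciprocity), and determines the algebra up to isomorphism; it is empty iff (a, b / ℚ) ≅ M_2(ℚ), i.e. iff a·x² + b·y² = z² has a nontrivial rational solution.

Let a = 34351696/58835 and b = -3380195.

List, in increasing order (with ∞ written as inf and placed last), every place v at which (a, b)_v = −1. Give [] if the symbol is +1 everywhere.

Mod squares: a ≡ 260015, b ≡ -3380195. Check v ∈ {∞, 2, 5, 7, 13, 17, 19, 23, 41}.
v=41: a=41^-2·(≡12), b=41^0·(≡9) mod 41; (12|41)=-1, (9|41)=+1; (−1)^{-2·0·20}·(-1)^0·(+1)^-2 = +1.
v=13: a=13^0·(≡8), b=13^1·(≡11) mod 13; (8|13)=-1, (11|13)=-1; (−1)^{0·1·6}·(-1)^1·(-1)^0 = -1.
v=5: a=5^-1·(≡3), b=5^1·(≡1) mod 5; (3|5)=-1, (1|5)=+1; (−1)^{-1·1·2}·(-1)^1·(+1)^-1 = -1.
v=17: a=17^3·(≡6), b=17^1·(≡14) mod 17; (6|17)=-1, (14|17)=-1; (−1)^{3·1·8}·(-1)^1·(-1)^3 = +1.
v=∞: 260015 > 0 and -3380195 < 0  ⇒  (a,b)_∞ = +1.
v=23: a=23^1·(≡1), b=23^1·(≡5) mod 23; (1|23)=+1, (5|23)=-1; (−1)^{1·1·11}·(+1)^1·(-1)^1 = +1.
v=19: a=19^1·(≡7), b=19^1·(≡11) mod 19; (7|19)=+1, (11|19)=+1; (−1)^{1·1·9}·(+1)^1·(+1)^1 = -1.
v=7: a=7^-1·(≡3), b=7^1·(≡3) mod 7; (3|7)=-1, (3|7)=-1; (−1)^{-1·1·3}·(-1)^1·(-1)^-1 = -1.
v=2: v_2(a)=4, v_2(b)=0; units ≡ 7, 5 (mod 8); ε·ε+αω+βω = 1·0+4·1+0·0 ≡ 0  ⇒  (a,b)_2 = +1.
|Ram(260015, -3380195)| = 4, even; anisotropic at {5, 7, 13, 19}.

[5, 7, 13, 19]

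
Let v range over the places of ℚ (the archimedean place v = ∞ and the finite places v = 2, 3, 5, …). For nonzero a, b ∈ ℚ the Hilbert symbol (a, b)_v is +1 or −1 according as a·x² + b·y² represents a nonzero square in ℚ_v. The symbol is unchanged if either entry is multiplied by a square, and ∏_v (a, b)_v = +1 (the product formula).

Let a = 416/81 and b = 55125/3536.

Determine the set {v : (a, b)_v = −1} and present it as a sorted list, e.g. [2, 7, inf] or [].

[]

(a, b) ≡ (26, 1105) mod (ℚ^×)²; places V = {2, 3, 5, 7, 13, 17, ∞}.
(a,b)_∞: sgn(26)=+, sgn(1105)=+, so +1.
(a,b)_17: α=0, u≡15; β=-1, v≡7 (mod 17); (15|17)=+1, (7|17)=-1; sign (−1)^0·+1^-1·-1^0 = +1.
(a,b)_7: α=0, u≡6; β=2, v≡5 (mod 7); (6|7)=-1, (5|7)=-1; sign (−1)^0·-1^2·-1^0 = +1.
(a,b)_2: α=5, β=-4; u≡5, v≡1 (mod 8); ε(u)ε(v)=0·0, αω(v)=5·0, βω(u)=-4·1; sum ≡ 0  ⇒  +1.
(a,b)_13: α=1, u≡2; β=-1, v≡8 (mod 13); (2|13)=-1, (8|13)=-1; sign (−1)^0·-1^-1·-1^1 = +1.
(a,b)_5: α=0, u≡1; β=3, v≡1 (mod 5); (1|5)=+1, (1|5)=+1; sign (−1)^0·+1^3·+1^0 = +1.
(a,b)_3: α=-4, u≡2; β=2, v≡1 (mod 3); (2|3)=-1, (1|3)=+1; sign (−1)^0·-1^2·+1^-4 = +1.
Every local symbol is +1, so the conic 26·x² + 1105·y² = z² has ℚ_v-points for all v and hence a ℚ-point; (a, b / ℚ) ≅ M_2(ℚ).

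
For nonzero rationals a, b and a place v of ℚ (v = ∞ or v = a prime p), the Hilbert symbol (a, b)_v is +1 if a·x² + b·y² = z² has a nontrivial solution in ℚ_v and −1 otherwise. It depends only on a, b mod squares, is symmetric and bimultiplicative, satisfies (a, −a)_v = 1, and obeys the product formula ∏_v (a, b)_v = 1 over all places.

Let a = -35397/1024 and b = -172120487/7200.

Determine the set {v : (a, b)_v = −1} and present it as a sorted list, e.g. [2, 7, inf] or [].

[2, inf]

Mod squares: a ≡ -437, b ≡ -2926. Check v ∈ {∞, 2, 3, 5, 7, 11, 19, 23}.
v=3: a=3^4·(≡1), b=3^-2·(≡2) mod 3; (1|3)=+1, (2|3)=-1; (−1)^{4·-2·1}·(+1)^-2·(-1)^4 = +1.
v=5: a=5^0·(≡2), b=5^-2·(≡1) mod 5; (2|5)=-1, (1|5)=+1; (−1)^{0·-2·2}·(-1)^-2·(+1)^0 = +1.
v=19: a=19^1·(≡10), b=19^1·(≡1) mod 19; (10|19)=-1, (1|19)=+1; (−1)^{1·1·9}·(-1)^1·(+1)^1 = +1.
v=23: a=23^1·(≡4), b=23^0·(≡13) mod 23; (4|23)=+1, (13|23)=+1; (−1)^{1·0·11}·(+1)^0·(+1)^1 = +1.
v=∞: -437 < 0 and -2926 < 0  ⇒  (a,b)_∞ = -1.
v=2: v_2(a)=-10, v_2(b)=-5; units ≡ 3, 1 (mod 8); ε·ε+αω+βω = 1·0+-10·0+-5·1 ≡ 1  ⇒  (a,b)_2 = -1.
v=11: a=11^0·(≡1), b=11^1·(≡3) mod 11; (1|11)=+1, (3|11)=+1; (−1)^{0·1·5}·(+1)^1·(+1)^0 = +1.
v=7: a=7^0·(≡1), b=7^7·(≡2) mod 7; (1|7)=+1, (2|7)=+1; (−1)^{0·7·3}·(+1)^7·(+1)^0 = +1.
Ram(-437, -2926) = {2, ∞}; no ℚ_2-point on the conic.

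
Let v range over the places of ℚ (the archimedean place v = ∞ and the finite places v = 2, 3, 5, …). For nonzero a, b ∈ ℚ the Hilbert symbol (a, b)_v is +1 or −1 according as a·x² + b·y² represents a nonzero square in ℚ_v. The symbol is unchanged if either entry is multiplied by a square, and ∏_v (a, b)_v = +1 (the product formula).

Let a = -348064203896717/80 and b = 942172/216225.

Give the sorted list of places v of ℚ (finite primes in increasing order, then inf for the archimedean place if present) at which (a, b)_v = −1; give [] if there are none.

Mod squares: a ≡ -515185, b ≡ 4807. Check v ∈ {∞, 2, 3, 5, 7, 11, 17, 19, 23, 29, 31}.
v=3: a=3^0·(≡2), b=3^-2·(≡1) mod 3; (2|3)=-1, (1|3)=+1; (−1)^{0·-2·1}·(-1)^-2·(+1)^0 = +1.
v=17: a=17^1·(≡14), b=17^0·(≡16) mod 17; (14|17)=-1, (16|17)=+1; (−1)^{1·0·8}·(-1)^0·(+1)^1 = +1.
v=31: a=31^0·(≡20), b=31^-2·(≡18) mod 31; (20|31)=+1, (18|31)=+1; (−1)^{0·-2·15}·(+1)^-2·(+1)^0 = +1.
v=7: a=7^2·(≡1), b=7^2·(≡3) mod 7; (1|7)=+1, (3|7)=-1; (−1)^{2·2·3}·(+1)^2·(-1)^2 = +1.
v=29: a=29^1·(≡8), b=29^0·(≡20) mod 29; (8|29)=-1, (20|29)=+1; (−1)^{1·0·14}·(-1)^0·(+1)^1 = +1.
v=19: a=19^5·(≡9), b=19^1·(≡11) mod 19; (9|19)=+1, (11|19)=+1; (−1)^{5·1·9}·(+1)^1·(+1)^5 = -1.
v=5: a=5^-1·(≡3), b=5^-2·(≡3) mod 5; (3|5)=-1, (3|5)=-1; (−1)^{-1·-2·2}·(-1)^-2·(-1)^-1 = -1.
v=11: a=11^1·(≡4), b=11^1·(≡8) mod 11; (4|11)=+1, (8|11)=-1; (−1)^{1·1·5}·(+1)^1·(-1)^1 = +1.
v=2: v_2(a)=-4, v_2(b)=2; units ≡ 7, 7 (mod 8); ε·ε+αω+βω = 1·1+-4·0+2·0 ≡ 1  ⇒  (a,b)_2 = -1.
v=∞: -515185 < 0 and 4807 > 0  ⇒  (a,b)_∞ = +1.
v=23: a=23^2·(≡15), b=23^1·(≡12) mod 23; (15|23)=-1, (12|23)=+1; (−1)^{2·1·11}·(-1)^1·(+1)^2 = -1.
(-515185, 4807 / ℚ) ramifies at {2, 5, 19, 23}: a division algebra.

[2, 5, 19, 23]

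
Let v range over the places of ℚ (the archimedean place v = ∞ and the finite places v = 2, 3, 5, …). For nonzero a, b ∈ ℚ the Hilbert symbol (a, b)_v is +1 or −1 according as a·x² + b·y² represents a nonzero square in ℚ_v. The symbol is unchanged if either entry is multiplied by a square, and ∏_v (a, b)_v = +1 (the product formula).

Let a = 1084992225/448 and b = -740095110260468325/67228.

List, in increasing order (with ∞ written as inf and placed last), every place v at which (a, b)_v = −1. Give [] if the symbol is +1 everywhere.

[3, 7, 11, 19, 23, 29]

(a, b) ≡ (574287, -4440961371) mod (ℚ^×)²; places V = {2, 3, 5, 7, 11, 19, 23, 29, 37, 41, ∞}.
(a,b)_19: α=0, u≡12; β=1, v≡2 (mod 19); (12|19)=-1, (2|19)=-1; sign (−1)^0·-1^1·-1^0 = -1.
(a,b)_29: α=1, u≡28; β=1, v≡21 (mod 29); (28|29)=+1, (21|29)=-1; sign (−1)^0·+1^1·-1^1 = -1.
(a,b)_41: α=1, u≡34; β=1, v≡29 (mod 41); (34|41)=-1, (29|41)=-1; sign (−1)^0·-1^1·-1^1 = +1.
(a,b)_37: α=0, u≡11; β=1, v≡20 (mod 37); (11|37)=+1, (20|37)=-1; sign (−1)^0·+1^1·-1^0 = +1.
(a,b)_23: α=3, u≡15; β=3, v≡11 (mod 23); (15|23)=-1, (11|23)=-1; sign (−1)^1·-1^3·-1^3 = -1.
(a,b)_3: α=1, u≡2; β=7, v≡2 (mod 3); (2|3)=-1, (2|3)=-1; sign (−1)^1·-1^7·-1^1 = -1.
(a,b)_11: α=0, u≡8; β=3, v≡7 (mod 11); (8|11)=-1, (7|11)=-1; sign (−1)^0·-1^3·-1^0 = -1.
(a,b)_2: α=-6, β=-2; u≡7, v≡5 (mod 8); ε(u)ε(v)=1·0, αω(v)=-6·1, βω(u)=-2·0; sum ≡ 0  ⇒  +1.
(a,b)_7: α=-1, u≡2; β=-5, v≡2 (mod 7); (2|7)=+1, (2|7)=+1; sign (−1)^1·+1^-5·+1^-1 = -1.
(a,b)_5: α=2, u≡3; β=2, v≡4 (mod 5); (3|5)=-1, (4|5)=+1; sign (−1)^0·-1^2·+1^2 = +1.
(a,b)_∞: sgn(574287)=+, sgn(-4440961371)=−, so +1.
|Ram(574287, -4440961371)| = 6, even; anisotropic at {3, 7, 11, 19, 23, 29}.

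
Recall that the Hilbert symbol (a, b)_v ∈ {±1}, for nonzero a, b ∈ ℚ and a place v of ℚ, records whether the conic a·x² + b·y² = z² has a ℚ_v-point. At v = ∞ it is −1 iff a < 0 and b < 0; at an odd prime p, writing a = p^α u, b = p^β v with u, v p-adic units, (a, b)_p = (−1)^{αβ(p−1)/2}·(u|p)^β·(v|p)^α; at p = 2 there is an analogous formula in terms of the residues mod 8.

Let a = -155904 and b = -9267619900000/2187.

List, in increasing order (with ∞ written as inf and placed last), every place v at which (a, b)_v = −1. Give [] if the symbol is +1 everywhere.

[2, 7, 11, inf]

(a, b) ≡ (-609, -9570) mod (ℚ^×)²; places V = {2, 3, 5, 7, 11, 29, ∞}.
(a,b)_7: α=1, u≡2; β=4, v≡3 (mod 7); (2|7)=+1, (3|7)=-1; sign (−1)^0·+1^4·-1^1 = -1.
(a,b)_11: α=0, u≡10; β=3, v≡6 (mod 11); (10|11)=-1, (6|11)=-1; sign (−1)^0·-1^3·-1^0 = -1.
(a,b)_∞: sgn(-609)=−, sgn(-9570)=−, so -1.
(a,b)_5: α=0, u≡1; β=5, v≡1 (mod 5); (1|5)=+1, (1|5)=+1; sign (−1)^0·+1^5·+1^0 = +1.
(a,b)_2: α=8, β=5; u≡7, v≡7 (mod 8); ε(u)ε(v)=1·1, αω(v)=8·0, βω(u)=5·0; sum ≡ 1  ⇒  -1.
(a,b)_29: α=1, u≡18; β=1, v≡17 (mod 29); (18|29)=-1, (17|29)=-1; sign (−1)^0·-1^1·-1^1 = +1.
(a,b)_3: α=1, u≡1; β=-7, v≡2 (mod 3); (1|3)=+1, (2|3)=-1; sign (−1)^1·+1^-7·-1^1 = +1.
|Ram(-609, -9570)| = 4, even; anisotropic at {2, 7, 11, ∞}.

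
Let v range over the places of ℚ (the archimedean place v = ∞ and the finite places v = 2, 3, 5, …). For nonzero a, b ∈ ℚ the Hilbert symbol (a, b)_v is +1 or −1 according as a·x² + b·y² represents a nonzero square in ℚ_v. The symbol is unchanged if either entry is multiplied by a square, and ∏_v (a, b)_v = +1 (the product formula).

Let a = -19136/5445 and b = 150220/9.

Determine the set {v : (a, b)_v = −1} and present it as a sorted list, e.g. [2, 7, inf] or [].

[7, 13, 23, 37]

(a, b) ≡ (-1495, 37555) mod (ℚ^×)²; places V = {2, 3, 5, 7, 11, 13, 23, 29, 37, ∞}.
(a,b)_29: α=0, u≡16; β=1, v≡2 (mod 29); (16|29)=+1, (2|29)=-1; sign (−1)^0·+1^1·-1^0 = +1.
(a,b)_7: α=0, u≡5; β=1, v≡6 (mod 7); (5|7)=-1, (6|7)=-1; sign (−1)^0·-1^1·-1^0 = -1.
(a,b)_2: α=6, β=2; u≡1, v≡3 (mod 8); ε(u)ε(v)=0·1, αω(v)=6·1, βω(u)=2·0; sum ≡ 0  ⇒  +1.
(a,b)_23: α=1, u≡16; β=0, v≡11 (mod 23); (16|23)=+1, (11|23)=-1; sign (−1)^0·+1^0·-1^1 = -1.
(a,b)_∞: sgn(-1495)=−, sgn(37555)=+, so +1.
(a,b)_37: α=0, u≡5; β=1, v≡3 (mod 37); (5|37)=-1, (3|37)=+1; sign (−1)^0·-1^1·+1^0 = -1.
(a,b)_11: α=-2, u≡4; β=0, v≡9 (mod 11); (4|11)=+1, (9|11)=+1; sign (−1)^0·+1^0·+1^-2 = +1.
(a,b)_5: α=-1, u≡1; β=1, v≡1 (mod 5); (1|5)=+1, (1|5)=+1; sign (−1)^0·+1^1·+1^-1 = +1.
(a,b)_3: α=-2, u≡2; β=-2, v≡1 (mod 3); (2|3)=-1, (1|3)=+1; sign (−1)^0·-1^-2·+1^-2 = +1.
(a,b)_13: α=1, u≡8; β=0, v≡2 (mod 13); (8|13)=-1, (2|13)=-1; sign (−1)^0·-1^0·-1^1 = -1.
(-1495, 37555 / ℚ) ramifies at {7, 13, 23, 37}: a division algebra.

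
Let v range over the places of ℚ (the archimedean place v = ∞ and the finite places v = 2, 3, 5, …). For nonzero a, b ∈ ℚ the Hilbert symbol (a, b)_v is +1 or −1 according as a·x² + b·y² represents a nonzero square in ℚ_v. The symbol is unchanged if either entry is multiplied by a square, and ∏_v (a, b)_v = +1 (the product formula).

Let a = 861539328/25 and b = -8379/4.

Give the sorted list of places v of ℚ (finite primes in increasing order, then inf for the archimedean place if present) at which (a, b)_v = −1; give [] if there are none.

[13, 19]

(a, b) ≡ (10387, -19) mod (ℚ^×)²; places V = {2, 3, 5, 7, 13, 17, 19, 47, ∞}.
(a,b)_47: α=1, u≡40; β=0, v≡32 (mod 47); (40|47)=-1, (32|47)=+1; sign (−1)^0·-1^0·+1^1 = +1.
(a,b)_17: α=1, u≡2; β=0, v≡9 (mod 17); (2|17)=+1, (9|17)=+1; sign (−1)^0·+1^0·+1^1 = +1.
(a,b)_2: α=10, β=-2; u≡3, v≡5 (mod 8); ε(u)ε(v)=1·0, αω(v)=10·1, βω(u)=-2·1; sum ≡ 0  ⇒  +1.
(a,b)_13: α=1, u≡2; β=0, v≡8 (mod 13); (2|13)=-1, (8|13)=-1; sign (−1)^0·-1^0·-1^1 = -1.
(a,b)_19: α=0, u≡10; β=1, v≡18 (mod 19); (10|19)=-1, (18|19)=-1; sign (−1)^0·-1^1·-1^0 = -1.
(a,b)_3: α=4, u≡1; β=2, v≡2 (mod 3); (1|3)=+1, (2|3)=-1; sign (−1)^0·+1^2·-1^4 = +1.
(a,b)_∞: sgn(10387)=+, sgn(-19)=−, so +1.
(a,b)_7: α=0, u≡5; β=2, v≡1 (mod 7); (5|7)=-1, (1|7)=+1; sign (−1)^0·-1^2·+1^0 = +1.
(a,b)_5: α=-2, u≡3; β=0, v≡4 (mod 5); (3|5)=-1, (4|5)=+1; sign (−1)^0·-1^0·+1^-2 = +1.
Ram(10387, -19) = {13, 19}; no ℚ_13-point on the conic.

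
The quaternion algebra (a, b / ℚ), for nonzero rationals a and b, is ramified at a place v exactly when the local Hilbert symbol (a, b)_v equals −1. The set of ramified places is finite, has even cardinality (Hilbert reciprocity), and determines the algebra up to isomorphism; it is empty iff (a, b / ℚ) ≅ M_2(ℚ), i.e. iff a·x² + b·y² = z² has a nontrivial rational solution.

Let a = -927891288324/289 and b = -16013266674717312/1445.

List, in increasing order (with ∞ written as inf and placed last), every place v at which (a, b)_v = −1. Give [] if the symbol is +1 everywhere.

[2, 3, 13, inf]

Mod squares: a ≡ -1729, b ≡ -43890. Check v ∈ {∞, 2, 3, 5, 7, 11, 13, 17, 19, 37}.
v=5: a=5^0·(≡4), b=5^-1·(≡2) mod 5; (4|5)=+1, (2|5)=-1; (−1)^{0·-1·2}·(+1)^-1·(-1)^0 = +1.
v=2: v_2(a)=2, v_2(b)=7; units ≡ 7, 7 (mod 8); ε·ε+αω+βω = 1·1+2·0+7·0 ≡ 1  ⇒  (a,b)_2 = -1.
v=13: a=13^3·(≡12), b=13^4·(≡6) mod 13; (12|13)=+1, (6|13)=-1; (−1)^{3·4·6}·(+1)^4·(-1)^3 = -1.
v=37: a=37^0·(≡30), b=37^2·(≡5) mod 37; (30|37)=+1, (5|37)=-1; (−1)^{0·2·18}·(+1)^2·(-1)^0 = +1.
v=3: a=3^8·(≡2), b=3^7·(≡1) mod 3; (2|3)=-1, (1|3)=+1; (−1)^{8·7·1}·(-1)^7·(+1)^8 = -1.
v=17: a=17^-2·(≡6), b=17^-2·(≡2) mod 17; (6|17)=-1, (2|17)=+1; (−1)^{-2·-2·8}·(-1)^-2·(+1)^-2 = +1.
v=7: a=7^1·(≡5), b=7^1·(≡1) mod 7; (5|7)=-1, (1|7)=+1; (−1)^{1·1·3}·(-1)^1·(+1)^1 = +1.
v=11: a=11^2·(≡9), b=11^1·(≡5) mod 11; (9|11)=+1, (5|11)=+1; (−1)^{2·1·5}·(+1)^1·(+1)^2 = +1.
v=19: a=19^1·(≡6), b=19^1·(≡2) mod 19; (6|19)=+1, (2|19)=-1; (−1)^{1·1·9}·(+1)^1·(-1)^1 = +1.
v=∞: -1729 < 0 and -43890 < 0  ⇒  (a,b)_∞ = -1.
Ram(-1729, -43890) = {2, 3, 13, ∞}; no ℚ_2-point on the conic.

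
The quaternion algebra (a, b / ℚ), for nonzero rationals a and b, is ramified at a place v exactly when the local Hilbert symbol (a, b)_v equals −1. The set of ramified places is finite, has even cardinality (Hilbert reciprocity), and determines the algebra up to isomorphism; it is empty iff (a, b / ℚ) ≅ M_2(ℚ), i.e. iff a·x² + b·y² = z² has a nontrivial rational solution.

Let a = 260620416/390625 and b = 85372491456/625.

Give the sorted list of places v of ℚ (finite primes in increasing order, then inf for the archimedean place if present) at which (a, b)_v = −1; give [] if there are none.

Mod squares: a ≡ 114, b ≡ 19. Check v ∈ {∞, 2, 3, 5, 7, 19}.
v=2: v_2(a)=7, v_2(b)=6; units ≡ 1, 3 (mod 8); ε·ε+αω+βω = 0·1+7·1+6·0 ≡ 1  ⇒  (a,b)_2 = -1.
v=7: a=7^2·(≡4), b=7^4·(≡5) mod 7; (4|7)=+1, (5|7)=-1; (−1)^{2·4·3}·(+1)^4·(-1)^2 = +1.
v=3: a=3^7·(≡2), b=3^4·(≡1) mod 3; (2|3)=-1, (1|3)=+1; (−1)^{7·4·1}·(-1)^4·(+1)^7 = +1.
v=5: a=5^-8·(≡1), b=5^-4·(≡1) mod 5; (1|5)=+1, (1|5)=+1; (−1)^{-8·-4·2}·(+1)^-4·(+1)^-8 = +1.
v=19: a=19^1·(≡1), b=19^3·(≡1) mod 19; (1|19)=+1, (1|19)=+1; (−1)^{1·3·9}·(+1)^3·(+1)^1 = -1.
v=∞: 114 > 0 and 19 > 0  ⇒  (a,b)_∞ = +1.
|Ram(114, 19)| = 2, even; anisotropic at {2, 19}.

[2, 19]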